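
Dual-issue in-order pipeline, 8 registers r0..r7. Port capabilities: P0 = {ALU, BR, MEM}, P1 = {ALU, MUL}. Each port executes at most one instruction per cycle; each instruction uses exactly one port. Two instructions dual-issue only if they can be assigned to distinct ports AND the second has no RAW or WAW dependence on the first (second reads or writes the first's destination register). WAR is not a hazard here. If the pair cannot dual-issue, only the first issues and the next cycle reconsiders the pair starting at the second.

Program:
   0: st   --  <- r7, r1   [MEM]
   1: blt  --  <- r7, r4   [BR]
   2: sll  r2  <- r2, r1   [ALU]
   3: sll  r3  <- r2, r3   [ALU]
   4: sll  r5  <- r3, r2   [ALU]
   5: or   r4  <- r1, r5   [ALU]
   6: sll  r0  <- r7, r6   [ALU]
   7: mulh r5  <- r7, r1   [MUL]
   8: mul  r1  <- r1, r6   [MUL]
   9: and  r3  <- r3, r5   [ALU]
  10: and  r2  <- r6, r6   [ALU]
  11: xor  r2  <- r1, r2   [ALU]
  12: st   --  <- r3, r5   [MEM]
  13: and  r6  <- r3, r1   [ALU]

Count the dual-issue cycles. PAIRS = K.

#0 head=0: st i0 no-port MEM/BR
#1 head=1: blt+sll i1+i2 pair
#2 head=3: sll i3 RAW r3
#3 head=4: sll i4 RAW r5
#4 head=5: or+sll i5+i6 pair
#5 head=7: mulh i7 no-port MUL/MUL
#6 head=8: mul+and i8+i9 pair
#7 head=10: and i10 RAW+WAW r2
#8 head=11: xor+st i11+i12 pair
#9 head=13: and i13 tail

PAIRS = 4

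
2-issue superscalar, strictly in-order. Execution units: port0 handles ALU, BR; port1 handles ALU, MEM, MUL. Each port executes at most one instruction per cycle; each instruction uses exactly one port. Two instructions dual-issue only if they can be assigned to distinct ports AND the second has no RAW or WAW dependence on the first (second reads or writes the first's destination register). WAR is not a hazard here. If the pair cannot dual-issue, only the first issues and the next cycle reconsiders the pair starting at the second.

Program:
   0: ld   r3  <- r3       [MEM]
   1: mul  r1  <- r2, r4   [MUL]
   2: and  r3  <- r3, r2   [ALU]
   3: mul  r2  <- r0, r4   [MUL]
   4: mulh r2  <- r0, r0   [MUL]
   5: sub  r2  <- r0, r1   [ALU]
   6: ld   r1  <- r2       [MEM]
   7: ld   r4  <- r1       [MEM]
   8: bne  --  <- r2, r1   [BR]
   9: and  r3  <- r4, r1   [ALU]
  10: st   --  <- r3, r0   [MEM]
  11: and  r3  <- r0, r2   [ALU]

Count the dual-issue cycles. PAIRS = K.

PAIRS = 3

#0 head=0: ld.MEM i0 no-port MEM/MUL
#1 head=1: mul.MUL;and.ALU i1,i2 2-wide
#2 head=3: mul.MUL i3 no-port MUL/MUL
#3 head=4: mulh.MUL i4 WAW r2
#4 head=5: sub.ALU i5 RAW r2
#5 head=6: ld.MEM i6 no-port MEM/MEM
#6 head=7: ld.MEM;bne.BR i7,i8 2-wide
#7 head=9: and.ALU i9 RAW r3
#8 head=10: st.MEM;and.ALU i10,i11 2-wide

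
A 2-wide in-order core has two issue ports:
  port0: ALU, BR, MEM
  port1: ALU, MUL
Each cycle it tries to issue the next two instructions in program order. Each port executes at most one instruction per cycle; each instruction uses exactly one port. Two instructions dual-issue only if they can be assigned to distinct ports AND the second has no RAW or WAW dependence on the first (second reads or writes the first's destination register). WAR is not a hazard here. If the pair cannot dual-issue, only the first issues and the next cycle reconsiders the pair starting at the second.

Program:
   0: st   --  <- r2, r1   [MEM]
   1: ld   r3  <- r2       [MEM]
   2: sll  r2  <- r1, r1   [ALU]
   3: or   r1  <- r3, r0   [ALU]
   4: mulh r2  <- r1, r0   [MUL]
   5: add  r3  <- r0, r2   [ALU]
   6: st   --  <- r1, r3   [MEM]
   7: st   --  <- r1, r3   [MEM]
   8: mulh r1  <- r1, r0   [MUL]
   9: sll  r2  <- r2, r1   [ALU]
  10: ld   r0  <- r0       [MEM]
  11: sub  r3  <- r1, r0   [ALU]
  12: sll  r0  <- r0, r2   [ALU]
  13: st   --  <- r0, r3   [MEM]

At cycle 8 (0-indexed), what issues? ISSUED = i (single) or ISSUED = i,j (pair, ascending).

#0 head=0: st i0 no-port MEM/MEM
#1 head=1: ld/sll i1/i2 dual
#2 head=3: or i3 RAW r1
#3 head=4: mulh i4 RAW r2
#4 head=5: add i5 RAW r3
#5 head=6: st i6 no-port MEM/MEM
#6 head=7: st/mulh i7/i8 dual
#7 head=9: sll/ld i9/i10 dual
#8 head=11: sub/sll i11/i12 dual
#9 head=13: st i13 tail

ISSUED = 11,12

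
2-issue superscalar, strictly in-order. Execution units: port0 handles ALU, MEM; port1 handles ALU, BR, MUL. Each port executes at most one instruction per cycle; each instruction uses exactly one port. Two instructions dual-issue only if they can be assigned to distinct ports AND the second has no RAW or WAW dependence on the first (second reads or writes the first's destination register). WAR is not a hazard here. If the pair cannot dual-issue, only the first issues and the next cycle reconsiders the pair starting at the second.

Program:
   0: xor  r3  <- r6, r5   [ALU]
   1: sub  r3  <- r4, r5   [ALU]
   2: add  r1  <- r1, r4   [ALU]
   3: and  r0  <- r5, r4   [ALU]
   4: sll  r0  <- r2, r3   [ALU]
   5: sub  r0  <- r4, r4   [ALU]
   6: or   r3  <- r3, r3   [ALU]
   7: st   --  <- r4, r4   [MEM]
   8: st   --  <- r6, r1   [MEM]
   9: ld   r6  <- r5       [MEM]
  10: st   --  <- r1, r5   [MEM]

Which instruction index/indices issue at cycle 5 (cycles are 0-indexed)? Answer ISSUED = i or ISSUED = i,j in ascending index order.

ISSUED = 7

[0] i0  xor  -- WAW r3
[1] i1/i2  sub/add  -- pair
[2] i3  and  -- WAW r0
[3] i4  sll  -- WAW r0
[4] i5/i6  sub/or  -- pair
[5] i7  st  -- no-port MEM/MEM
[6] i8  st  -- no-port MEM/MEM
[7] i9  ld  -- no-port MEM/MEM
[8] i10  st  -- tail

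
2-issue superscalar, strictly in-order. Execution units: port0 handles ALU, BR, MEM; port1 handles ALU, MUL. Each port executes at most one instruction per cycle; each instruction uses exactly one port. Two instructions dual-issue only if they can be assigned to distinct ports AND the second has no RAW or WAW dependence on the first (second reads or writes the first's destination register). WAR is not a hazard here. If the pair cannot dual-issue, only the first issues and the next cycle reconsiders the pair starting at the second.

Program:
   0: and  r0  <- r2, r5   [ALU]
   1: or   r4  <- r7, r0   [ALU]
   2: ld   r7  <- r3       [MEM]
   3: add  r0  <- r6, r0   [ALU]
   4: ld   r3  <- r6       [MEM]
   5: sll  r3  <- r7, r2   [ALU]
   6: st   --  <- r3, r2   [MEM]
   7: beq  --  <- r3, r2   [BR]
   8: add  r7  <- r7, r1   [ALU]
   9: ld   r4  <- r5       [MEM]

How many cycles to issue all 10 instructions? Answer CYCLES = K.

t=0 i0:and.ALU ; RAW r0
t=1 i1&i2:or.ALU ld.MEM ; pair
t=2 i3&i4:add.ALU ld.MEM ; pair
t=3 i5:sll.ALU ; RAW r3
t=4 i6:st.MEM ; no-port MEM/BR
t=5 i7&i8:beq.BR add.ALU ; pair
t=6 i9:ld.MEM ; tail

CYCLES = 7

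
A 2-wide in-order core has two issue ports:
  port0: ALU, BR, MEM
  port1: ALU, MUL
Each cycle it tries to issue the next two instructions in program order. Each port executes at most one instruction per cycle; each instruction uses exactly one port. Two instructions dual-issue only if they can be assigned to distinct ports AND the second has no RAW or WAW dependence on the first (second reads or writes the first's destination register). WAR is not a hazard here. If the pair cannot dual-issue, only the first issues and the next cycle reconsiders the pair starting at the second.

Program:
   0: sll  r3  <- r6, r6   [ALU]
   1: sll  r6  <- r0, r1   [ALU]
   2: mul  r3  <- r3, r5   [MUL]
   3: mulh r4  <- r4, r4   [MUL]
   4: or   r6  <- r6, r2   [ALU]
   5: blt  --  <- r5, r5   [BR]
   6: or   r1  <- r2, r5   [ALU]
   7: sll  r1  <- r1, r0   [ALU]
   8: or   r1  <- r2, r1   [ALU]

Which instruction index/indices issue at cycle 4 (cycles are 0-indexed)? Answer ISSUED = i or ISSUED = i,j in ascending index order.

ISSUED = 7

#0 head=0: sll/sll i0/i1 dual
#1 head=2: mul i2 no-port MUL/MUL
#2 head=3: mulh/or i3/i4 dual
#3 head=5: blt/or i5/i6 dual
#4 head=7: sll i7 RAW+WAW r1
#5 head=8: or i8 tail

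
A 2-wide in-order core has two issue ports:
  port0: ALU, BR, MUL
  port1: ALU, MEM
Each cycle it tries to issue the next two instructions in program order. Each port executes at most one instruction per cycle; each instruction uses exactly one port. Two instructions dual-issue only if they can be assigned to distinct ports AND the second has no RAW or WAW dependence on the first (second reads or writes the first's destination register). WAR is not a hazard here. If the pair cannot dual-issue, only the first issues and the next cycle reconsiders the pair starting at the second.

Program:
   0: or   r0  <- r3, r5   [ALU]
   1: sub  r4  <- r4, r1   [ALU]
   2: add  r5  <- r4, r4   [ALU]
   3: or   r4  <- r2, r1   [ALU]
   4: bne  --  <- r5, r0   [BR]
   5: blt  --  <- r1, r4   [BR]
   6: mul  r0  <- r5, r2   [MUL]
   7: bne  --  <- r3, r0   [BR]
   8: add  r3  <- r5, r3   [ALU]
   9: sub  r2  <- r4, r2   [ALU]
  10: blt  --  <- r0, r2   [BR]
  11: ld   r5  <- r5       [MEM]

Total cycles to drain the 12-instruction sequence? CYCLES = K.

0. or.ALU sub.ALU @i0+i1  | 2-wide
1. add.ALU or.ALU @i2+i3  | 2-wide
2. bne.BR @i4  | no-port BR/BR
3. blt.BR @i5  | no-port BR/MUL
4. mul.MUL @i6  | no-port MUL/BR
5. bne.BR add.ALU @i7+i8  | 2-wide
6. sub.ALU @i9  | RAW r2
7. blt.BR ld.MEM @i10+i11  | 2-wide

CYCLES = 8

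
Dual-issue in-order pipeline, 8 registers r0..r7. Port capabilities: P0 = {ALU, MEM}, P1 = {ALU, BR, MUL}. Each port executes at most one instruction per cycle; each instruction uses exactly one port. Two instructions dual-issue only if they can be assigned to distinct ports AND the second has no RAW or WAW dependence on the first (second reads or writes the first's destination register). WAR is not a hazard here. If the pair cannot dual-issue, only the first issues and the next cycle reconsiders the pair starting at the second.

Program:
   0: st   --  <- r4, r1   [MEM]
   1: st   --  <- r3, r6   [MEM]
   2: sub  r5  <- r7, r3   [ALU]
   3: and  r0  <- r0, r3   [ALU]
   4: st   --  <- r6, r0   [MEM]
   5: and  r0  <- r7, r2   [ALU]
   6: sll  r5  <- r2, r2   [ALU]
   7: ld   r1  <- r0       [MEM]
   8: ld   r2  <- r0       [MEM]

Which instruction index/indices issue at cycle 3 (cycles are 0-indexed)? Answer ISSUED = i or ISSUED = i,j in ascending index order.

t=0 i0:st.MEM ; no-port MEM/MEM
t=1 i1&i2:st.MEM;sub.ALU ; dual
t=2 i3:and.ALU ; RAW r0
t=3 i4&i5:st.MEM;and.ALU ; dual
t=4 i6&i7:sll.ALU;ld.MEM ; dual
t=5 i8:ld.MEM ; tail

ISSUED = 4,5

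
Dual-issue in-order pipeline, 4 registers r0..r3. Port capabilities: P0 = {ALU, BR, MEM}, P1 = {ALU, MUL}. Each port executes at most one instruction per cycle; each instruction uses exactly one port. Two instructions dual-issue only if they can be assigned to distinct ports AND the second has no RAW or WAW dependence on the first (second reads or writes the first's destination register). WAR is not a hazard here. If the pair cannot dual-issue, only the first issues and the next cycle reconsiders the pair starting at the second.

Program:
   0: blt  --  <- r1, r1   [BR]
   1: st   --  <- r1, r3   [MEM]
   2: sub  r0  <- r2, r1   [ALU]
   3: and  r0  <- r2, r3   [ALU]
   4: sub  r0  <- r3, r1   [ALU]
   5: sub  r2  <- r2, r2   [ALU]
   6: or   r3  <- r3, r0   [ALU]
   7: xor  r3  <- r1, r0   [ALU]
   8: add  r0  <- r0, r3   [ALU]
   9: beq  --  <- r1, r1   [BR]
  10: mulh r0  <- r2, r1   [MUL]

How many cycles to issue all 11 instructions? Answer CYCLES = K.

CYCLES = 8

t=0 i0:blt.BR ; no-port BR/MEM
t=1 i1+i2:st.MEM+sub.ALU ; dual
t=2 i3:and.ALU ; WAW r0
t=3 i4+i5:sub.ALU+sub.ALU ; dual
t=4 i6:or.ALU ; WAW r3
t=5 i7:xor.ALU ; RAW r3
t=6 i8+i9:add.ALU+beq.BR ; dual
t=7 i10:mulh.MUL ; tail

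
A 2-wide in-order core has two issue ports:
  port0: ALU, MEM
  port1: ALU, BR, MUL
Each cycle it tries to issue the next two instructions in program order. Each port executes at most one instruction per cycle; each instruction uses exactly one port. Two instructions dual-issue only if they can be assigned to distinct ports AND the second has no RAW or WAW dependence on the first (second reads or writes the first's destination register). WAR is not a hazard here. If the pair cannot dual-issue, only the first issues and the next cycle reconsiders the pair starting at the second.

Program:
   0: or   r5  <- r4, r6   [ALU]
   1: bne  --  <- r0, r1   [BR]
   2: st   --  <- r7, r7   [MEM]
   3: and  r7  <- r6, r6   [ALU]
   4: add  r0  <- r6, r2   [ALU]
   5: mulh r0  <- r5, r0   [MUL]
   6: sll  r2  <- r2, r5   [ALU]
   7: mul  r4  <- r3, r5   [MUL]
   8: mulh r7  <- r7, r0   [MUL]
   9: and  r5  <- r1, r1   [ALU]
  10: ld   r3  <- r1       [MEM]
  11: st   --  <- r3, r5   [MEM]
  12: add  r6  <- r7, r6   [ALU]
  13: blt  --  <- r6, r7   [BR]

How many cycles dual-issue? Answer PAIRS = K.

PAIRS = 5

c0: i0+i1 or+bne  2-wide
c1: i2+i3 st+and  2-wide
c2: i4 add  RAW+WAW r0
c3: i5+i6 mulh+sll  2-wide
c4: i7 mul  no-port MUL/MUL
c5: i8+i9 mulh+and  2-wide
c6: i10 ld  no-port MEM/MEM
c7: i11+i12 st+add  2-wide
c8: i13 blt  tail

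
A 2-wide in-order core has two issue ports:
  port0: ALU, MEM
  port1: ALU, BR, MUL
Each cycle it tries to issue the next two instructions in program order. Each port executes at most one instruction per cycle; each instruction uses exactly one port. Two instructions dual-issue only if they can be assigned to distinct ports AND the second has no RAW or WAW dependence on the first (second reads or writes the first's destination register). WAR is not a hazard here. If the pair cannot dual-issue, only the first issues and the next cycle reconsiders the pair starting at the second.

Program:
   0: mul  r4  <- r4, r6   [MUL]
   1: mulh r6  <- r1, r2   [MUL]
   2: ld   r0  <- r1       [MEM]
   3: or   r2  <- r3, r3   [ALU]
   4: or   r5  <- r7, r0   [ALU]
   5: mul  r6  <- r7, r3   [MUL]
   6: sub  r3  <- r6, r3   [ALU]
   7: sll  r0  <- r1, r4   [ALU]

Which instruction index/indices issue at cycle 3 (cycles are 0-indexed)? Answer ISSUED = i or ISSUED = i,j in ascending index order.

ISSUED = 5

  cy0 -> i0 (mul) no-port MUL/MUL
  cy1 -> i1/i2 (mulh;ld) dual
  cy2 -> i3/i4 (or;or) dual
  cy3 -> i5 (mul) RAW r6
  cy4 -> i6/i7 (sub;sll) dual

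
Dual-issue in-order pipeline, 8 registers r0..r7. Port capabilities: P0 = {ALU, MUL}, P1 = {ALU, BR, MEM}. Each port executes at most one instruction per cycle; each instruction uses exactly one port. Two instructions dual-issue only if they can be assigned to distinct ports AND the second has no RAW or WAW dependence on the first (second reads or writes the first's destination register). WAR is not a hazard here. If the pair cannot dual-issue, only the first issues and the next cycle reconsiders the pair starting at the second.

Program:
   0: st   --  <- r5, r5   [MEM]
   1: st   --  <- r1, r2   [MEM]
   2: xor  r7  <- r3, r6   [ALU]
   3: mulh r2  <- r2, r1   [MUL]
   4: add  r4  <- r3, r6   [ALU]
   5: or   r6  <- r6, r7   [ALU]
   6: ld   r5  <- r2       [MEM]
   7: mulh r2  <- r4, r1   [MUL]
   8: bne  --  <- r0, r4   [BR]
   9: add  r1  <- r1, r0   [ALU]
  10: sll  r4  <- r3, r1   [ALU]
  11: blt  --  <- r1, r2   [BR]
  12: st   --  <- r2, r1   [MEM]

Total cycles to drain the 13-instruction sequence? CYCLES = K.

[0] i0  st.MEM  -- no-port MEM/MEM
[1] i1&i2  st.MEM xor.ALU  -- pair
[2] i3&i4  mulh.MUL add.ALU  -- pair
[3] i5&i6  or.ALU ld.MEM  -- pair
[4] i7&i8  mulh.MUL bne.BR  -- pair
[5] i9  add.ALU  -- RAW r1
[6] i10&i11  sll.ALU blt.BR  -- pair
[7] i12  st.MEM  -- tail

CYCLES = 8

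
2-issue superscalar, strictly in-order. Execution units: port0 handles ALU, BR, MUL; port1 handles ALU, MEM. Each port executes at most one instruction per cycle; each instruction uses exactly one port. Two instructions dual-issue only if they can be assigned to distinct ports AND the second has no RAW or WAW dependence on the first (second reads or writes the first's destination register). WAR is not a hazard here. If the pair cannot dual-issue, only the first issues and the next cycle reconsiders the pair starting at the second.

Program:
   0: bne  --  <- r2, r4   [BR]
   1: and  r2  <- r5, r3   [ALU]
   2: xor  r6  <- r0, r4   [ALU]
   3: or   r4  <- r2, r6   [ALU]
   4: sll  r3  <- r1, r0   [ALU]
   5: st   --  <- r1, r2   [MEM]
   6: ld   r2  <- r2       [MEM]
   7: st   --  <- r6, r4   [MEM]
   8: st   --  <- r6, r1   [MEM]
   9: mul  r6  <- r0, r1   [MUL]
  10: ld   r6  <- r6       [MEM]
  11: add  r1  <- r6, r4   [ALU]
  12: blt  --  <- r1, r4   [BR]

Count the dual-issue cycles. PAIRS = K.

PAIRS = 3

0. bne and @i0+i1  | 2-wide
1. xor @i2  | RAW r6
2. or sll @i3+i4  | 2-wide
3. st @i5  | no-port MEM/MEM
4. ld @i6  | no-port MEM/MEM
5. st @i7  | no-port MEM/MEM
6. st mul @i8+i9  | 2-wide
7. ld @i10  | RAW r6
8. add @i11  | RAW r1
9. blt @i12  | tail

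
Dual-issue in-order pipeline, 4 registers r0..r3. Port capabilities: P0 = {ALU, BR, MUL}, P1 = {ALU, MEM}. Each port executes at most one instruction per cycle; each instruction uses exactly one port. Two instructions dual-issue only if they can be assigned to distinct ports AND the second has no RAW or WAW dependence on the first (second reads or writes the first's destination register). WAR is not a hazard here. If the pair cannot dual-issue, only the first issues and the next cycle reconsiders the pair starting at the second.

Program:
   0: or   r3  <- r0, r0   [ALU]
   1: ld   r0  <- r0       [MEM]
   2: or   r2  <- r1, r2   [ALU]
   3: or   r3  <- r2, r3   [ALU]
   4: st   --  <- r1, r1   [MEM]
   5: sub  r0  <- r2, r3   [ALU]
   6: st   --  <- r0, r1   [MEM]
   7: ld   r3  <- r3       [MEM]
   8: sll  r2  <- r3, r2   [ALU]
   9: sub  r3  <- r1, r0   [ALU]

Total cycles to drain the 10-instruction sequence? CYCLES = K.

c0: i0&i1 or.ALU+ld.MEM  2-wide
c1: i2 or.ALU  RAW r2
c2: i3&i4 or.ALU+st.MEM  2-wide
c3: i5 sub.ALU  RAW r0
c4: i6 st.MEM  no-port MEM/MEM
c5: i7 ld.MEM  RAW r3
c6: i8&i9 sll.ALU+sub.ALU  2-wide

CYCLES = 7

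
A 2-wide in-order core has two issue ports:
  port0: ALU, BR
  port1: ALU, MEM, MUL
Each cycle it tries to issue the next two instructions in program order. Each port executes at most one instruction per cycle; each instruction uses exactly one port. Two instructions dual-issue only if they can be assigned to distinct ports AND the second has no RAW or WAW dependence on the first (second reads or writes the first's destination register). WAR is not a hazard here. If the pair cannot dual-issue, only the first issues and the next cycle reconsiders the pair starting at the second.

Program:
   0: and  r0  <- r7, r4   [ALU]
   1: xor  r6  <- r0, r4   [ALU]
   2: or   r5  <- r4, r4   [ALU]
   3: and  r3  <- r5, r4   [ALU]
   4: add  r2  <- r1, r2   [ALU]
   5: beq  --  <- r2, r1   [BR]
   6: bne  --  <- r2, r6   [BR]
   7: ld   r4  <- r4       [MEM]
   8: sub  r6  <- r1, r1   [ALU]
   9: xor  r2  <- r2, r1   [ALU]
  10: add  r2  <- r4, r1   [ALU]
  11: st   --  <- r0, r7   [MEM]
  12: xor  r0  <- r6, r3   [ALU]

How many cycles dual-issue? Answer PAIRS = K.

t=0 i0:and.ALU ; RAW r0
t=1 i1+i2:xor.ALU/or.ALU ; 2-wide
t=2 i3+i4:and.ALU/add.ALU ; 2-wide
t=3 i5:beq.BR ; no-port BR/BR
t=4 i6+i7:bne.BR/ld.MEM ; 2-wide
t=5 i8+i9:sub.ALU/xor.ALU ; 2-wide
t=6 i10+i11:add.ALU/st.MEM ; 2-wide
t=7 i12:xor.ALU ; tail

PAIRS = 5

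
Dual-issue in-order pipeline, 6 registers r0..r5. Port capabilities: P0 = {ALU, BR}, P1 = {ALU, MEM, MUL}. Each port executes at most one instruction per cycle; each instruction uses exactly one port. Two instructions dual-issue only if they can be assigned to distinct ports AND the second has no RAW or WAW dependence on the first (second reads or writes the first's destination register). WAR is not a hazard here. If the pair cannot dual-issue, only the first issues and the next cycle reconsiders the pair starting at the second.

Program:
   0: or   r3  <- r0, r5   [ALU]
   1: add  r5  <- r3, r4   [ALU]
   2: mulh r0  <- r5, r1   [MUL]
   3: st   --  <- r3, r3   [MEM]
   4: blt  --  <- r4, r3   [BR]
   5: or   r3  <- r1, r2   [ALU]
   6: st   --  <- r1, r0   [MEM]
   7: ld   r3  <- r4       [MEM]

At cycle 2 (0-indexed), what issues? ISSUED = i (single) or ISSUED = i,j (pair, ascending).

c0: i0 or  RAW r3
c1: i1 add  RAW r5
c2: i2 mulh  no-port MUL/MEM
c3: i3,i4 st+blt  dual
c4: i5,i6 or+st  dual
c5: i7 ld  tail

ISSUED = 2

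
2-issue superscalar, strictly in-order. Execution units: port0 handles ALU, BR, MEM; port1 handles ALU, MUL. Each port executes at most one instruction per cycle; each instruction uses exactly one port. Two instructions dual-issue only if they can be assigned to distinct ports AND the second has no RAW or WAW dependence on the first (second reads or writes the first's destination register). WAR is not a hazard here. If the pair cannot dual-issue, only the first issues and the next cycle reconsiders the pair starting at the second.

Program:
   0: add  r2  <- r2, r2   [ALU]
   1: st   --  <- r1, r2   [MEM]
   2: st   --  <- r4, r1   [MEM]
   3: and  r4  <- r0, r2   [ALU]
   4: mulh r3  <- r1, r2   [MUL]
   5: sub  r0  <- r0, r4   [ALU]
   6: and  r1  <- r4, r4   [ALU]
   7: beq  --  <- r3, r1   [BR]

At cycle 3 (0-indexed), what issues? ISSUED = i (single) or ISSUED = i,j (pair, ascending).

ISSUED = 4,5

#0 head=0: add i0 RAW r2
#1 head=1: st i1 no-port MEM/MEM
#2 head=2: st+and i2/i3 2-wide
#3 head=4: mulh+sub i4/i5 2-wide
#4 head=6: and i6 RAW r1
#5 head=7: beq i7 tail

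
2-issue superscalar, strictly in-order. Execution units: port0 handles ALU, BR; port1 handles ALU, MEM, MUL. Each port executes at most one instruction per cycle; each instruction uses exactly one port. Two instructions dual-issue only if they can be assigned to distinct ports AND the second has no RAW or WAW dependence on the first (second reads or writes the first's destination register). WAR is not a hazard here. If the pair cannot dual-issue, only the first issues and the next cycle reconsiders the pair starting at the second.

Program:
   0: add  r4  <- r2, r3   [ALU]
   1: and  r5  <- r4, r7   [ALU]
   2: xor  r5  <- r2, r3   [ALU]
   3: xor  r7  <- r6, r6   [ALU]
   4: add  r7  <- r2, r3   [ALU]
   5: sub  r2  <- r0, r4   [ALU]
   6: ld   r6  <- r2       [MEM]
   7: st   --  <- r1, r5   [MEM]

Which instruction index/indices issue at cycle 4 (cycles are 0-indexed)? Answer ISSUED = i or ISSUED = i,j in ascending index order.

ISSUED = 6

[0] i0  add.ALU  -- RAW r4
[1] i1  and.ALU  -- WAW r5
[2] i2/i3  xor.ALU/xor.ALU  -- 2-wide
[3] i4/i5  add.ALU/sub.ALU  -- 2-wide
[4] i6  ld.MEM  -- no-port MEM/MEM
[5] i7  st.MEM  -- tail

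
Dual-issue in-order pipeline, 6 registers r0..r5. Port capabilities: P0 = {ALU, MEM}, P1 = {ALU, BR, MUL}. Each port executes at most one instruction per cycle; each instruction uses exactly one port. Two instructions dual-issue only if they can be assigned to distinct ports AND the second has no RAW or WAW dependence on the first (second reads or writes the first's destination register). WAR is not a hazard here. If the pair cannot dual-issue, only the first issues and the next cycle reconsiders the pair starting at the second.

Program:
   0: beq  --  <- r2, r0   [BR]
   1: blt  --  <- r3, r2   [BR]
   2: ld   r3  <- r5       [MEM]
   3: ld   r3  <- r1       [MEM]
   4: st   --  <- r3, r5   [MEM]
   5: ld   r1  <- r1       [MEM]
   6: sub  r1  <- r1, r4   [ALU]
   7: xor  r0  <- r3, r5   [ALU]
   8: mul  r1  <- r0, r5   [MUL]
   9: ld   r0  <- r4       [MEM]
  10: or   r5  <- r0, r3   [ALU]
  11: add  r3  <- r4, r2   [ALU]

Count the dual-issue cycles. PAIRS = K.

PAIRS = 4

[0] i0  beq  -- no-port BR/BR
[1] i1+i2  blt ld  -- 2-wide
[2] i3  ld  -- no-port MEM/MEM
[3] i4  st  -- no-port MEM/MEM
[4] i5  ld  -- RAW+WAW r1
[5] i6+i7  sub xor  -- 2-wide
[6] i8+i9  mul ld  -- 2-wide
[7] i10+i11  or add  -- 2-wide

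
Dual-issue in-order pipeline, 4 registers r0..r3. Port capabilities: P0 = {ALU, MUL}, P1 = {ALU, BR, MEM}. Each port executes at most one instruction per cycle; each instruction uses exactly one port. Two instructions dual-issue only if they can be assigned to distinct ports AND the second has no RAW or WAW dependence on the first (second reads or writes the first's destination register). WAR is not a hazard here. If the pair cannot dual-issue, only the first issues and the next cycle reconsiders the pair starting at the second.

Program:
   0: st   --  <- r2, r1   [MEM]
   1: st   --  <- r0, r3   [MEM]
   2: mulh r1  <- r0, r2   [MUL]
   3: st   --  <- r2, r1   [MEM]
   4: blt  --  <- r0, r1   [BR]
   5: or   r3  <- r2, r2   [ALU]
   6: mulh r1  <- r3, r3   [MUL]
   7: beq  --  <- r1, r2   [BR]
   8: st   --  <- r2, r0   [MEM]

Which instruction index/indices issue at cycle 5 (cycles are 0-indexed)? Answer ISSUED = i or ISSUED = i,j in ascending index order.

t=0 i0:st.MEM ; no-port MEM/MEM
t=1 i1/i2:st.MEM/mulh.MUL ; 2-wide
t=2 i3:st.MEM ; no-port MEM/BR
t=3 i4/i5:blt.BR/or.ALU ; 2-wide
t=4 i6:mulh.MUL ; RAW r1
t=5 i7:beq.BR ; no-port BR/MEM
t=6 i8:st.MEM ; tail

ISSUED = 7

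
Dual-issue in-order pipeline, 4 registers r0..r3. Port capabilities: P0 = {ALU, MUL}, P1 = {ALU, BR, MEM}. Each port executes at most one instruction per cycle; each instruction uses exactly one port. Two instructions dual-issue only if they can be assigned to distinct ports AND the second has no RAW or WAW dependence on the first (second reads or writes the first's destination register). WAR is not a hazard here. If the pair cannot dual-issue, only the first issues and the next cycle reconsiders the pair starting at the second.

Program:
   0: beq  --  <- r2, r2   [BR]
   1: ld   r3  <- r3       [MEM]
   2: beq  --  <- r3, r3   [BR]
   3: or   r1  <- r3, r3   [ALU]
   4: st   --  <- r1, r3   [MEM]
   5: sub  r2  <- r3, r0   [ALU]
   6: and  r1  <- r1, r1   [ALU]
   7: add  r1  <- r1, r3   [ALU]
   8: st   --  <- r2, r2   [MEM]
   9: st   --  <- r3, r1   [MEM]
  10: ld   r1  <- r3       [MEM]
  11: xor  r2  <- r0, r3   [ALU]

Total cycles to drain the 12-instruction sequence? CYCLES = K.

[0] i0  beq  -- no-port BR/MEM
[1] i1  ld  -- no-port MEM/BR
[2] i2+i3  beq;or  -- pair
[3] i4+i5  st;sub  -- pair
[4] i6  and  -- RAW+WAW r1
[5] i7+i8  add;st  -- pair
[6] i9  st  -- no-port MEM/MEM
[7] i10+i11  ld;xor  -- pair

CYCLES = 8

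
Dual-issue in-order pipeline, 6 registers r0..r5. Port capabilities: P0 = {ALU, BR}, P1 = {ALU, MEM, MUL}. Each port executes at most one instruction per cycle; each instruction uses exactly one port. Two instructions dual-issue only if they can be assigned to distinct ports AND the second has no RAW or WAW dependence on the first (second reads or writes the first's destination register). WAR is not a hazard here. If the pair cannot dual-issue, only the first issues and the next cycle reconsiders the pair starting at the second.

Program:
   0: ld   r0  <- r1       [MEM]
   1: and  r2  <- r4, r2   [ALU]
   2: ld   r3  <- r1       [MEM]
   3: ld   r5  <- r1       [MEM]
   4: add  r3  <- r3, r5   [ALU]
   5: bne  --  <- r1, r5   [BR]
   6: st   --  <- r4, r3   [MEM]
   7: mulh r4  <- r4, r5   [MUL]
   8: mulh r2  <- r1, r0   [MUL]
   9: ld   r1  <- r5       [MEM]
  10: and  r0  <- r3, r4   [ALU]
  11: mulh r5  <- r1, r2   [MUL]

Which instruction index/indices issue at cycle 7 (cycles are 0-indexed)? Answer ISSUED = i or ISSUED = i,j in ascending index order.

0. ld.MEM;and.ALU @i0&i1  | dual
1. ld.MEM @i2  | no-port MEM/MEM
2. ld.MEM @i3  | RAW r5
3. add.ALU;bne.BR @i4&i5  | dual
4. st.MEM @i6  | no-port MEM/MUL
5. mulh.MUL @i7  | no-port MUL/MUL
6. mulh.MUL @i8  | no-port MUL/MEM
7. ld.MEM;and.ALU @i9&i10  | dual
8. mulh.MUL @i11  | tail

ISSUED = 9,10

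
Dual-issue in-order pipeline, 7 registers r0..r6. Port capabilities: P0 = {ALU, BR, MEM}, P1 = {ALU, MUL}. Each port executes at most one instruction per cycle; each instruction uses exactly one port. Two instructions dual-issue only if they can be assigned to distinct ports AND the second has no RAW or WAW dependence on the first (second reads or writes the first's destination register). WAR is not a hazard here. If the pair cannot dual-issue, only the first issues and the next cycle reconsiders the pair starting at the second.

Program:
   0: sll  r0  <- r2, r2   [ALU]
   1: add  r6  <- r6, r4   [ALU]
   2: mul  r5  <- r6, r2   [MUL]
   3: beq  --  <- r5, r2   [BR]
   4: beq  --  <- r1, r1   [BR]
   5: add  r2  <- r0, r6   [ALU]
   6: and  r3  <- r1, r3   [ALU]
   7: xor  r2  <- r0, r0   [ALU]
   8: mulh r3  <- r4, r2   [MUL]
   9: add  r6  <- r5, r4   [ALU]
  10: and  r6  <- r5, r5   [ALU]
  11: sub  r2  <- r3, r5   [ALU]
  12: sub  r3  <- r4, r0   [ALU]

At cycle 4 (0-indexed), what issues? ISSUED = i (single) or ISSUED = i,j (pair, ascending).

0. sll.ALU add.ALU @i0+i1  | pair
1. mul.MUL @i2  | RAW r5
2. beq.BR @i3  | no-port BR/BR
3. beq.BR add.ALU @i4+i5  | pair
4. and.ALU xor.ALU @i6+i7  | pair
5. mulh.MUL add.ALU @i8+i9  | pair
6. and.ALU sub.ALU @i10+i11  | pair
7. sub.ALU @i12  | tail

ISSUED = 6,7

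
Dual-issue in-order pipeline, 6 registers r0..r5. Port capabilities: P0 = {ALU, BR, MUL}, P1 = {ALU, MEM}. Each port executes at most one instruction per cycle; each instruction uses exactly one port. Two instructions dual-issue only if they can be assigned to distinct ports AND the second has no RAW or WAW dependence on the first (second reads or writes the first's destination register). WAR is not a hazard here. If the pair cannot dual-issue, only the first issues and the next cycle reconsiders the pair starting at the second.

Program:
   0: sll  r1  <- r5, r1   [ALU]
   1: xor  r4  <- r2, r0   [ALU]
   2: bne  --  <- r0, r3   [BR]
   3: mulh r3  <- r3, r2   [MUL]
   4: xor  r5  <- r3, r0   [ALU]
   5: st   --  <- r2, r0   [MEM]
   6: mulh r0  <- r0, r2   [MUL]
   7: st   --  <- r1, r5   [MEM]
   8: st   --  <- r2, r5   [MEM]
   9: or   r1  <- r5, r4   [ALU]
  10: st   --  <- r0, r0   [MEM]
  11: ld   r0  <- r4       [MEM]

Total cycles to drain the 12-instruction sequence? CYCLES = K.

#0 head=0: sll.ALU/xor.ALU i0/i1 dual
#1 head=2: bne.BR i2 no-port BR/MUL
#2 head=3: mulh.MUL i3 RAW r3
#3 head=4: xor.ALU/st.MEM i4/i5 dual
#4 head=6: mulh.MUL/st.MEM i6/i7 dual
#5 head=8: st.MEM/or.ALU i8/i9 dual
#6 head=10: st.MEM i10 no-port MEM/MEM
#7 head=11: ld.MEM i11 tail

CYCLES = 8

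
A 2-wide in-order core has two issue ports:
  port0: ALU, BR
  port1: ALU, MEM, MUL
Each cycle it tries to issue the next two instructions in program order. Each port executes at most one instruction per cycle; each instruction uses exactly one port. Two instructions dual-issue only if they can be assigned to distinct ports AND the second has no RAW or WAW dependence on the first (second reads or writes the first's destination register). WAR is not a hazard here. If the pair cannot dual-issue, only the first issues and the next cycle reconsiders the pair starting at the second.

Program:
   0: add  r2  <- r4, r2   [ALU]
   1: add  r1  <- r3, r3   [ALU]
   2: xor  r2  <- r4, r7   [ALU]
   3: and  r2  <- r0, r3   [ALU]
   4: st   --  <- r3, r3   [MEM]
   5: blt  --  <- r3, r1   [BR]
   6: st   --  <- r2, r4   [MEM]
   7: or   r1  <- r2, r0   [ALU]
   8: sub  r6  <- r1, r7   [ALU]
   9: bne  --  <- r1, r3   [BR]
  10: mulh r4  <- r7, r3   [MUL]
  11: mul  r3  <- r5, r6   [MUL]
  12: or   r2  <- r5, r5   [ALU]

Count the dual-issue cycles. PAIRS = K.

#0 head=0: add.ALU add.ALU i0/i1 dual
#1 head=2: xor.ALU i2 WAW r2
#2 head=3: and.ALU st.MEM i3/i4 dual
#3 head=5: blt.BR st.MEM i5/i6 dual
#4 head=7: or.ALU i7 RAW r1
#5 head=8: sub.ALU bne.BR i8/i9 dual
#6 head=10: mulh.MUL i10 no-port MUL/MUL
#7 head=11: mul.MUL or.ALU i11/i12 dual

PAIRS = 5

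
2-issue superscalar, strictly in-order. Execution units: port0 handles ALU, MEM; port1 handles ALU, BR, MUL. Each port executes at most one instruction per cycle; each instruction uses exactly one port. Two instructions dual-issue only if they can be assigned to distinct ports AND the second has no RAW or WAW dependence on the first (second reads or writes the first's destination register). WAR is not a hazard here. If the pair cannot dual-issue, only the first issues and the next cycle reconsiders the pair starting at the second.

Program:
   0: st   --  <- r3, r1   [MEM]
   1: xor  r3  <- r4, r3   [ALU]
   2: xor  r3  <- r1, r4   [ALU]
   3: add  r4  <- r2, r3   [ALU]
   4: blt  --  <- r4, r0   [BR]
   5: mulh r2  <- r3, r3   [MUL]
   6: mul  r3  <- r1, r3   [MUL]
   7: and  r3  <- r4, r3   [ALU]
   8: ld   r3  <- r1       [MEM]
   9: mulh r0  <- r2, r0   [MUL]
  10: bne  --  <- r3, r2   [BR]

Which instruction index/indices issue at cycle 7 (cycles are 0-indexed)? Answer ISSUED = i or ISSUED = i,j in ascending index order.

t=0 i0,i1:st;xor ; 2-wide
t=1 i2:xor ; RAW r3
t=2 i3:add ; RAW r4
t=3 i4:blt ; no-port BR/MUL
t=4 i5:mulh ; no-port MUL/MUL
t=5 i6:mul ; RAW+WAW r3
t=6 i7:and ; WAW r3
t=7 i8,i9:ld;mulh ; 2-wide
t=8 i10:bne ; tail

ISSUED = 8,9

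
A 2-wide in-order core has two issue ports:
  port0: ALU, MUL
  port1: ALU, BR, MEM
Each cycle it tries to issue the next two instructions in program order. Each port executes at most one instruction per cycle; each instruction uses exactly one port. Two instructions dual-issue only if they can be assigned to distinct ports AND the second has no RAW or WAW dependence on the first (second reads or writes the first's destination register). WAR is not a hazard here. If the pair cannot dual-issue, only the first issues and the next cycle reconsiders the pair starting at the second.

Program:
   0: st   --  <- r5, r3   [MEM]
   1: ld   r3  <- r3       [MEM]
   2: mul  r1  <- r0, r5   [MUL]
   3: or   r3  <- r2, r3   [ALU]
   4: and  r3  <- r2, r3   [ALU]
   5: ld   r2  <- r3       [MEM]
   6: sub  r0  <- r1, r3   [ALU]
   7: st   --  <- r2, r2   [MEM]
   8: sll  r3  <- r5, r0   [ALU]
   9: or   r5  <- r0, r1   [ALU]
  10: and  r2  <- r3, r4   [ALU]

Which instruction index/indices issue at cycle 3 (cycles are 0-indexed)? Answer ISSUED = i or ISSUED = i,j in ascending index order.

ISSUED = 4

t=0 i0:st.MEM ; no-port MEM/MEM
t=1 i1+i2:ld.MEM/mul.MUL ; dual
t=2 i3:or.ALU ; RAW+WAW r3
t=3 i4:and.ALU ; RAW r3
t=4 i5+i6:ld.MEM/sub.ALU ; dual
t=5 i7+i8:st.MEM/sll.ALU ; dual
t=6 i9+i10:or.ALU/and.ALU ; dual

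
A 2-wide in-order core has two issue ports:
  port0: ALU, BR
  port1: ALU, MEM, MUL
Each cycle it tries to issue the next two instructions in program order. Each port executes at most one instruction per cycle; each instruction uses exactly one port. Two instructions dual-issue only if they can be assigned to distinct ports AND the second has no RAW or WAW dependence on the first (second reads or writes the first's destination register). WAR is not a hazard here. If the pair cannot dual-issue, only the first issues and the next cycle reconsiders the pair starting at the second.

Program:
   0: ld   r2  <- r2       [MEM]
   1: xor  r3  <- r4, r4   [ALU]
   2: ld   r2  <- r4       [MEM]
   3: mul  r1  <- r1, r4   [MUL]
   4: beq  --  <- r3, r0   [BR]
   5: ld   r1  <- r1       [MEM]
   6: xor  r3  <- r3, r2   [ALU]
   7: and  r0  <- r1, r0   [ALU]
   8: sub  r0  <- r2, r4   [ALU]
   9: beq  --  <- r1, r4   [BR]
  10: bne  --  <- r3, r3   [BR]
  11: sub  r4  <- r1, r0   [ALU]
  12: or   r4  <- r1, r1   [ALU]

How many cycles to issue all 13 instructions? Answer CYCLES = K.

CYCLES = 8

0. ld xor @i0/i1  | 2-wide
1. ld @i2  | no-port MEM/MUL
2. mul beq @i3/i4  | 2-wide
3. ld xor @i5/i6  | 2-wide
4. and @i7  | WAW r0
5. sub beq @i8/i9  | 2-wide
6. bne sub @i10/i11  | 2-wide
7. or @i12  | tail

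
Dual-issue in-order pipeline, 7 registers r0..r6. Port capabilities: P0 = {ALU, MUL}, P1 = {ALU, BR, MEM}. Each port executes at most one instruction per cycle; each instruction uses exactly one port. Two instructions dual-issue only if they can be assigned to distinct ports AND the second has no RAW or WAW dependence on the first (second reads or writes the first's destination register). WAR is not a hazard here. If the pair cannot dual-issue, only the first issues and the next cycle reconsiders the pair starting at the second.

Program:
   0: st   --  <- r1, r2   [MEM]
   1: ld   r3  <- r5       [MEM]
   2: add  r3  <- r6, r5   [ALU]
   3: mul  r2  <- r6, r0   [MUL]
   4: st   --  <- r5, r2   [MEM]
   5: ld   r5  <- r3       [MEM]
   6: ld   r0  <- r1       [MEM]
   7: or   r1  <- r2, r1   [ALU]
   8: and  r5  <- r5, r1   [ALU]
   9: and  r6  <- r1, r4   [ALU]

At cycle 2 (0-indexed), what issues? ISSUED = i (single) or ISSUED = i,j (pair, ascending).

ISSUED = 2,3

t=0 i0:st ; no-port MEM/MEM
t=1 i1:ld ; WAW r3
t=2 i2&i3:add mul ; dual
t=3 i4:st ; no-port MEM/MEM
t=4 i5:ld ; no-port MEM/MEM
t=5 i6&i7:ld or ; dual
t=6 i8&i9:and and ; dual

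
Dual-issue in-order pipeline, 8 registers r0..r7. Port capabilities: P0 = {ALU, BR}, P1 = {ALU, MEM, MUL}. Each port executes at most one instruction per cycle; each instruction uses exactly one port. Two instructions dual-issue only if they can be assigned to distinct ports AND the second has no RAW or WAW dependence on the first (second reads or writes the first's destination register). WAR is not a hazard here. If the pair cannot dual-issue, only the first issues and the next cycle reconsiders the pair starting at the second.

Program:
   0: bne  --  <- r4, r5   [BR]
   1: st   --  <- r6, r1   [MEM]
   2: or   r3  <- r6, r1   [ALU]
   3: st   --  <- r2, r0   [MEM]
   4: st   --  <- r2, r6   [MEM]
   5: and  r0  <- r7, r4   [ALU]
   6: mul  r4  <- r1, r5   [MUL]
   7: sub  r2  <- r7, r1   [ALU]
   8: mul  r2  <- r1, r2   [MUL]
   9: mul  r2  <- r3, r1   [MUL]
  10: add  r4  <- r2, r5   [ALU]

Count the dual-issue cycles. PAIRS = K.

  cy0 -> i0&i1 (bne.BR;st.MEM) pair
  cy1 -> i2&i3 (or.ALU;st.MEM) pair
  cy2 -> i4&i5 (st.MEM;and.ALU) pair
  cy3 -> i6&i7 (mul.MUL;sub.ALU) pair
  cy4 -> i8 (mul.MUL) no-port MUL/MUL
  cy5 -> i9 (mul.MUL) RAW r2
  cy6 -> i10 (add.ALU) tail

PAIRS = 4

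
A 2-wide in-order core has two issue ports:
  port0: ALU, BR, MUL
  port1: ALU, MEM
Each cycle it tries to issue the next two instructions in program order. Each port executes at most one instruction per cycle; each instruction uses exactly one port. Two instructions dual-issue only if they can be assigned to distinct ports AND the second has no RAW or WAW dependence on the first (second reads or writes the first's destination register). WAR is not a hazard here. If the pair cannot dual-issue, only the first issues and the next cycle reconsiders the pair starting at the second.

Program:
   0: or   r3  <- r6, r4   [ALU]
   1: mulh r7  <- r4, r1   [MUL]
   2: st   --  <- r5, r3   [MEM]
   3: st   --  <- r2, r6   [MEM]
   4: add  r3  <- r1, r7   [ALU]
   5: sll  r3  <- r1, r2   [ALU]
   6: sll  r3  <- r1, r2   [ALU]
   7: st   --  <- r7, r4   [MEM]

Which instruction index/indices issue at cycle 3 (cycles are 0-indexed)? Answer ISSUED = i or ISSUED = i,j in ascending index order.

#0 head=0: or.ALU+mulh.MUL i0/i1 pair
#1 head=2: st.MEM i2 no-port MEM/MEM
#2 head=3: st.MEM+add.ALU i3/i4 pair
#3 head=5: sll.ALU i5 WAW r3
#4 head=6: sll.ALU+st.MEM i6/i7 pair

ISSUED = 5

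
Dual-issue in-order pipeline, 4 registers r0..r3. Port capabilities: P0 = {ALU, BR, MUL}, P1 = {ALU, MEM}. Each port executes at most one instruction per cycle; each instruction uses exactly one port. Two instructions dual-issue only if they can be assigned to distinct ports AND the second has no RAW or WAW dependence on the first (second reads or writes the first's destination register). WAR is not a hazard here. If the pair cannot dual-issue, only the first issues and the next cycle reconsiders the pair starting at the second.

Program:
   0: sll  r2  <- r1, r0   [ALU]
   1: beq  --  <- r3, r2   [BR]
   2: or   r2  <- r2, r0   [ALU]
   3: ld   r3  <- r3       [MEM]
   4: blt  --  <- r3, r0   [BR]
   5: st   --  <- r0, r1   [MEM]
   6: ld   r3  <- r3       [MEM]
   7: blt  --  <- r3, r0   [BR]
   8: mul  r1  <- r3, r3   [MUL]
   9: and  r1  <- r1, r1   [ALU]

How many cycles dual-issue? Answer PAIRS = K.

[0] i0  sll  -- RAW r2
[1] i1/i2  beq or  -- pair
[2] i3  ld  -- RAW r3
[3] i4/i5  blt st  -- pair
[4] i6  ld  -- RAW r3
[5] i7  blt  -- no-port BR/MUL
[6] i8  mul  -- RAW+WAW r1
[7] i9  and  -- tail

PAIRS = 2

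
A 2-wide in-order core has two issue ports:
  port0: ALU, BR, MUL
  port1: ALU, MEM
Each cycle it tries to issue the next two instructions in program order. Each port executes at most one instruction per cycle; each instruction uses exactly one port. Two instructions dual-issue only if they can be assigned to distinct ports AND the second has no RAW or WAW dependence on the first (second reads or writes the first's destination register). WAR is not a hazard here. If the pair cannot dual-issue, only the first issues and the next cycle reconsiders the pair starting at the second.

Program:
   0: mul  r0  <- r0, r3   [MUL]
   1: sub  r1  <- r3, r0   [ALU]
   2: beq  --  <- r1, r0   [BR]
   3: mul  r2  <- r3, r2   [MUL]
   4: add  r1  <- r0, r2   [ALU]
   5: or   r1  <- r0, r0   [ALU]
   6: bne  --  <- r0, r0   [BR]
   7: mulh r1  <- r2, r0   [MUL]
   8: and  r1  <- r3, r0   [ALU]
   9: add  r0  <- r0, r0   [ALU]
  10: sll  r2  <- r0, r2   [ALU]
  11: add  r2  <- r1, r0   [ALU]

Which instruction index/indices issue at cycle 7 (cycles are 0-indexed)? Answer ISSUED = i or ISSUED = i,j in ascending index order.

0. mul @i0  | RAW r0
1. sub @i1  | RAW r1
2. beq @i2  | no-port BR/MUL
3. mul @i3  | RAW r2
4. add @i4  | WAW r1
5. or/bne @i5/i6  | pair
6. mulh @i7  | WAW r1
7. and/add @i8/i9  | pair
8. sll @i10  | WAW r2
9. add @i11  | tail

ISSUED = 8,9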